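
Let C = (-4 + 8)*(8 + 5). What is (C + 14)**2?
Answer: 4356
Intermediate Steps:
C = 52 (C = 4*13 = 52)
(C + 14)**2 = (52 + 14)**2 = 66**2 = 4356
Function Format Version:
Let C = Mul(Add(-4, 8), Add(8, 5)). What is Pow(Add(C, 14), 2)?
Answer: 4356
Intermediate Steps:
C = 52 (C = Mul(4, 13) = 52)
Pow(Add(C, 14), 2) = Pow(Add(52, 14), 2) = Pow(66, 2) = 4356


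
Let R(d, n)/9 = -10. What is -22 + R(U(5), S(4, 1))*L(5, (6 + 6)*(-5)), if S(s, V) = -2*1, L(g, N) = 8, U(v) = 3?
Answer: -742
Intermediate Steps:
S(s, V) = -2
R(d, n) = -90 (R(d, n) = 9*(-10) = -90)
-22 + R(U(5), S(4, 1))*L(5, (6 + 6)*(-5)) = -22 - 90*8 = -22 - 720 = -742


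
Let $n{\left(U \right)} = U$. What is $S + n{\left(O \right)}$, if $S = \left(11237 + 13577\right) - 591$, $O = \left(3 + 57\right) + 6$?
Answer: $24289$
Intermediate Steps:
$O = 66$ ($O = 60 + 6 = 66$)
$S = 24223$ ($S = 24814 - 591 = 24223$)
$S + n{\left(O \right)} = 24223 + 66 = 24289$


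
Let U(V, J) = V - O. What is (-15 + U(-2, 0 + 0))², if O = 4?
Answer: 441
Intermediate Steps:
U(V, J) = -4 + V (U(V, J) = V - 1*4 = V - 4 = -4 + V)
(-15 + U(-2, 0 + 0))² = (-15 + (-4 - 2))² = (-15 - 6)² = (-21)² = 441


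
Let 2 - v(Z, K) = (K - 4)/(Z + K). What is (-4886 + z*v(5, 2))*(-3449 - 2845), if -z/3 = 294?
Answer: 43441188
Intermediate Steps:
z = -882 (z = -3*294 = -882)
v(Z, K) = 2 - (-4 + K)/(K + Z) (v(Z, K) = 2 - (K - 4)/(Z + K) = 2 - (-4 + K)/(K + Z))
(-4886 + z*v(5, 2))*(-3449 - 2845) = (-4886 - 882*(4 + 2 + 2*5)/(2 + 5))*(-3449 - 2845) = (-4886 - 882*(4 + 2 + 10)/7)*(-6294) = (-4886 - 126*16)*(-6294) = (-4886 - 882*16/7)*(-6294) = (-4886 - 2016)*(-6294) = -6902*(-6294) = 43441188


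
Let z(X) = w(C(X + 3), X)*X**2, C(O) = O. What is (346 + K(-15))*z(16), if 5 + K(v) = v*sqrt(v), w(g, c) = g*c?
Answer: 26537984 - 1167360*I*sqrt(15) ≈ 2.6538e+7 - 4.5212e+6*I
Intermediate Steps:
w(g, c) = c*g
K(v) = -5 + v**(3/2) (K(v) = -5 + v*sqrt(v) = -5 + v**(3/2))
z(X) = X**3*(3 + X) (z(X) = (X*(X + 3))*X**2 = (X*(3 + X))*X**2 = X**3*(3 + X))
(346 + K(-15))*z(16) = (346 + (-5 + (-15)**(3/2)))*(16**3*(3 + 16)) = (346 + (-5 - 15*I*sqrt(15)))*(4096*19) = (341 - 15*I*sqrt(15))*77824 = 26537984 - 1167360*I*sqrt(15)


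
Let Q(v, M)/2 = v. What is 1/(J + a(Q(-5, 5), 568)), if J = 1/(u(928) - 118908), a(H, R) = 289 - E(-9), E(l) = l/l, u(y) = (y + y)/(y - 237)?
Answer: 82163572/23663108045 ≈ 0.0034722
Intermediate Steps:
u(y) = 2*y/(-237 + y) (u(y) = (2*y)/(-237 + y) = 2*y/(-237 + y))
E(l) = 1
Q(v, M) = 2*v
a(H, R) = 288 (a(H, R) = 289 - 1*1 = 289 - 1 = 288)
J = -691/82163572 (J = 1/(2*928/(-237 + 928) - 118908) = 1/(2*928/691 - 118908) = 1/(2*928*(1/691) - 118908) = 1/(1856/691 - 118908) = 1/(-82163572/691) = -691/82163572 ≈ -8.4100e-6)
1/(J + a(Q(-5, 5), 568)) = 1/(-691/82163572 + 288) = 1/(23663108045/82163572) = 82163572/23663108045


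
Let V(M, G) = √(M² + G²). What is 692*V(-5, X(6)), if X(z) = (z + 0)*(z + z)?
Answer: 692*√5209 ≈ 49944.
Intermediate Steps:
X(z) = 2*z² (X(z) = z*(2*z) = 2*z²)
V(M, G) = √(G² + M²)
692*V(-5, X(6)) = 692*√((2*6²)² + (-5)²) = 692*√((2*36)² + 25) = 692*√(72² + 25) = 692*√(5184 + 25) = 692*√5209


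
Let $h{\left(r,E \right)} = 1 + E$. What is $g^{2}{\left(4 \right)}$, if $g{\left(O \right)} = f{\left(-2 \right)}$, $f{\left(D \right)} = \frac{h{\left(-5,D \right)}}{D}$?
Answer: $\frac{1}{4} \approx 0.25$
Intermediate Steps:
$f{\left(D \right)} = \frac{1 + D}{D}$
$g{\left(O \right)} = \frac{1}{2}$ ($g{\left(O \right)} = \frac{1 - 2}{-2} = \left(- \frac{1}{2}\right) \left(-1\right) = \frac{1}{2}$)
$g^{2}{\left(4 \right)} = \left(\frac{1}{2}\right)^{2} = \frac{1}{4}$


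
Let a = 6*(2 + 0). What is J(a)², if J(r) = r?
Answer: 144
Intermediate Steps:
a = 12 (a = 6*2 = 12)
J(a)² = 12² = 144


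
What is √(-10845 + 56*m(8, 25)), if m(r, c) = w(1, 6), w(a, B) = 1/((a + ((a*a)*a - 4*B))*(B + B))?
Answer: 2*I*√2952609/33 ≈ 104.14*I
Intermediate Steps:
w(a, B) = 1/(2*B*(a + a³ - 4*B)) (w(a, B) = 1/((a + (a²*a - 4*B))*(2*B)) = 1/((a + (a³ - 4*B))*(2*B)) = 1/((a + a³ - 4*B)*(2*B)) = 1/(2*B*(a + a³ - 4*B)))
m(r, c) = -1/264 (m(r, c) = (½)/(6*(1 + 1³ - 4*6)) = (½)*(⅙)/(1 + 1 - 24) = (½)*(⅙)/(-22) = (½)*(⅙)*(-1/22) = -1/264)
√(-10845 + 56*m(8, 25)) = √(-10845 + 56*(-1/264)) = √(-10845 - 7/33) = √(-357892/33) = 2*I*√2952609/33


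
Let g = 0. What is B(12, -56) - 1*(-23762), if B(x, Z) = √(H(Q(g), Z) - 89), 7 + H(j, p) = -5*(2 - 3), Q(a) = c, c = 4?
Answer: 23762 + I*√91 ≈ 23762.0 + 9.5394*I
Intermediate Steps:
Q(a) = 4
H(j, p) = -2 (H(j, p) = -7 - 5*(2 - 3) = -7 - 5*(-1) = -7 + 5 = -2)
B(x, Z) = I*√91 (B(x, Z) = √(-2 - 89) = √(-91) = I*√91)
B(12, -56) - 1*(-23762) = I*√91 - 1*(-23762) = I*√91 + 23762 = 23762 + I*√91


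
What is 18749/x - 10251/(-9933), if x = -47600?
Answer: 14367323/22514800 ≈ 0.63813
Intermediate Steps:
18749/x - 10251/(-9933) = 18749/(-47600) - 10251/(-9933) = 18749*(-1/47600) - 10251*(-1/9933) = -18749/47600 + 3417/3311 = 14367323/22514800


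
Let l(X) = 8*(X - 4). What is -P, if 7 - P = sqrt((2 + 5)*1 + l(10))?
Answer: -7 + sqrt(55) ≈ 0.41620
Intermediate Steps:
l(X) = -32 + 8*X (l(X) = 8*(-4 + X) = -32 + 8*X)
P = 7 - sqrt(55) (P = 7 - sqrt((2 + 5)*1 + (-32 + 8*10)) = 7 - sqrt(7*1 + (-32 + 80)) = 7 - sqrt(7 + 48) = 7 - sqrt(55) ≈ -0.41620)
-P = -(7 - sqrt(55)) = -7 + sqrt(55)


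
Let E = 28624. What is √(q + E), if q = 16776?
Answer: 10*√454 ≈ 213.07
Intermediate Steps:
√(q + E) = √(16776 + 28624) = √45400 = 10*√454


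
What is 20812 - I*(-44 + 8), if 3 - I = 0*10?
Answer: 20920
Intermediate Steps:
I = 3 (I = 3 - 0*10 = 3 - 1*0 = 3 + 0 = 3)
20812 - I*(-44 + 8) = 20812 - 3*(-44 + 8) = 20812 - 3*(-36) = 20812 - 1*(-108) = 20812 + 108 = 20920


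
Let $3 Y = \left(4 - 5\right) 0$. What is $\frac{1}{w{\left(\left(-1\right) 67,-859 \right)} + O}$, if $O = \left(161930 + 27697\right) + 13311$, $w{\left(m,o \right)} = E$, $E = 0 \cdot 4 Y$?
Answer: $\frac{1}{202938} \approx 4.9276 \cdot 10^{-6}$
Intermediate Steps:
$Y = 0$ ($Y = \frac{\left(4 - 5\right) 0}{3} = \frac{\left(-1\right) 0}{3} = \frac{1}{3} \cdot 0 = 0$)
$E = 0$ ($E = 0 \cdot 4 \cdot 0 = 0 \cdot 0 = 0$)
$w{\left(m,o \right)} = 0$
$O = 202938$ ($O = 189627 + 13311 = 202938$)
$\frac{1}{w{\left(\left(-1\right) 67,-859 \right)} + O} = \frac{1}{0 + 202938} = \frac{1}{202938}$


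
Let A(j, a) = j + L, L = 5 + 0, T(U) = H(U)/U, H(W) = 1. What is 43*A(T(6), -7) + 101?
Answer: 1939/6 ≈ 323.17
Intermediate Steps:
T(U) = 1/U
L = 5
A(j, a) = 5 + j (A(j, a) = j + 5 = 5 + j)
43*A(T(6), -7) + 101 = 43*(5 + 1/6) + 101 = 43*(31/6) + 101 = 1333/6 + 101 = 1939/6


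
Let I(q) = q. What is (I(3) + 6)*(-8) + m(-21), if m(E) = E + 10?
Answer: -83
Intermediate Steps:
m(E) = 10 + E
(I(3) + 6)*(-8) + m(-21) = (3 + 6)*(-8) + (10 - 21) = 9*(-8) - 11 = -72 - 11 = -83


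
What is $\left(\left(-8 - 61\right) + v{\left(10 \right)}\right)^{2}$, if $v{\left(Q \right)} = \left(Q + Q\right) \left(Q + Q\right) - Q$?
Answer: $103041$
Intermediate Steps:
$v{\left(Q \right)} = - Q + 4 Q^{2}$ ($v{\left(Q \right)} = 2 Q 2 Q - Q = 4 Q^{2} - Q = - Q + 4 Q^{2}$)
$\left(\left(-8 - 61\right) + v{\left(10 \right)}\right)^{2} = \left(\left(-8 - 61\right) + 10 \left(-1 + 4 \cdot 10\right)\right)^{2} = \left(\left(-8 - 61\right) + 10 \left(-1 + 40\right)\right)^{2} = \left(-69 + 10 \cdot 39\right)^{2} = \left(-69 + 390\right)^{2} = 321^{2} = 103041$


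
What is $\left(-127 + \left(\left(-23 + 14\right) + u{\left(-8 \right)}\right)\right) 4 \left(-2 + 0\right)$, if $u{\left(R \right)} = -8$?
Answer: $1152$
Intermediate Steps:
$\left(-127 + \left(\left(-23 + 14\right) + u{\left(-8 \right)}\right)\right) 4 \left(-2 + 0\right) = \left(-127 + \left(\left(-23 + 14\right) - 8\right)\right) 4 \left(-2 + 0\right) = \left(-127 - 17\right) 4 \left(-2\right) = \left(-127 - 17\right) \left(-8\right) = \left(-144\right) \left(-8\right) = 1152$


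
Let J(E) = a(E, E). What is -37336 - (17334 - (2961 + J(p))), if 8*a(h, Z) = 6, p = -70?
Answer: -206833/4 ≈ -51708.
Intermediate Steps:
a(h, Z) = 3/4 (a(h, Z) = (1/8)*6 = 3/4)
J(E) = 3/4
-37336 - (17334 - (2961 + J(p))) = -37336 - (17334 - (2961 + 3/4)) = -37336 - (17334 - 1*11847/4) = -37336 - (17334 - 11847/4) = -37336 - 1*57489/4 = -37336 - 57489/4 = -206833/4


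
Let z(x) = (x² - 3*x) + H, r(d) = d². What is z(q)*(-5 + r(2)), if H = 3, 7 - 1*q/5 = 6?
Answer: -13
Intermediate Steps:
q = 5 (q = 35 - 5*6 = 35 - 30 = 5)
z(x) = 3 + x² - 3*x (z(x) = (x² - 3*x) + 3 = 3 + x² - 3*x)
z(q)*(-5 + r(2)) = (3 + 5² - 3*5)*(-5 + 2²) = (3 + 25 - 15)*(-5 + 4) = 13*(-1) = -13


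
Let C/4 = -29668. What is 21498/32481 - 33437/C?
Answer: 1212425951/1284861744 ≈ 0.94362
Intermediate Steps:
C = -118672 (C = 4*(-29668) = -118672)
21498/32481 - 33437/C = 21498/32481 - 33437/(-118672) = 21498*(1/32481) - 33437*(-1/118672) = 7166/10827 + 33437/118672 = 1212425951/1284861744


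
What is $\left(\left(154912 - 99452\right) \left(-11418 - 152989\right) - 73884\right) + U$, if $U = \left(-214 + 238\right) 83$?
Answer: $-9118084112$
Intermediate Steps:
$U = 1992$ ($U = 24 \cdot 83 = 1992$)
$\left(\left(154912 - 99452\right) \left(-11418 - 152989\right) - 73884\right) + U = \left(\left(154912 - 99452\right) \left(-11418 - 152989\right) - 73884\right) + 1992 = \left(55460 \left(-164407\right) - 73884\right) + 1992 = \left(-9118012220 - 73884\right) + 1992 = -9118086104 + 1992 = -9118084112$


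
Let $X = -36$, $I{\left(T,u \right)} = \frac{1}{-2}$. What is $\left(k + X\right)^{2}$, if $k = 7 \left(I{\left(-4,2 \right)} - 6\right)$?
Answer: $\frac{26569}{4} \approx 6642.3$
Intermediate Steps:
$I{\left(T,u \right)} = - \frac{1}{2}$
$k = - \frac{91}{2}$ ($k = 7 \left(- \frac{1}{2} - 6\right) = 7 \left(- \frac{13}{2}\right) = - \frac{91}{2} \approx -45.5$)
$\left(k + X\right)^{2} = \left(- \frac{91}{2} - 36\right)^{2} = \left(- \frac{163}{2}\right)^{2} = \frac{26569}{4}$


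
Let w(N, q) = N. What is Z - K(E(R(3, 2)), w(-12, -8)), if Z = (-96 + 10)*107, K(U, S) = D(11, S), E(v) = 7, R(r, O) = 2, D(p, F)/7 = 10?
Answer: -9272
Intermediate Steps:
D(p, F) = 70 (D(p, F) = 7*10 = 70)
K(U, S) = 70
Z = -9202 (Z = -86*107 = -9202)
Z - K(E(R(3, 2)), w(-12, -8)) = -9202 - 1*70 = -9202 - 70 = -9272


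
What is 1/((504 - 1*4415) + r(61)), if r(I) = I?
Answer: -1/3850 ≈ -0.00025974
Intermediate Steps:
1/((504 - 1*4415) + r(61)) = 1/((504 - 1*4415) + 61) = 1/((504 - 4415) + 61) = 1/(-3911 + 61) = 1/(-3850) = -1/3850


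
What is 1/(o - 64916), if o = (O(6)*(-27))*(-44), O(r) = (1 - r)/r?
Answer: -1/65906 ≈ -1.5173e-5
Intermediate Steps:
O(r) = (1 - r)/r
o = -990 (o = (((1 - 1*6)/6)*(-27))*(-44) = (((1 - 6)/6)*(-27))*(-44) = (((1/6)*(-5))*(-27))*(-44) = -5/6*(-27)*(-44) = (45/2)*(-44) = -990)
1/(o - 64916) = 1/(-990 - 64916) = 1/(-65906) = -1/65906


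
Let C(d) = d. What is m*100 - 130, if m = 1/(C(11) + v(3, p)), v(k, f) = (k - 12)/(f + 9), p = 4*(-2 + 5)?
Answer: -4460/37 ≈ -120.54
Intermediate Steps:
p = 12 (p = 4*3 = 12)
v(k, f) = (-12 + k)/(9 + f)
m = 7/74 (m = 1/(11 + (-12 + 3)/(9 + 12)) = 1/(11 - 9/21) = 1/(11 + (1/21)*(-9)) = 1/(11 - 3/7) = 1/(74/7) = 7/74 ≈ 0.094595)
m*100 - 130 = (7/74)*100 - 130 = 350/37 - 130 = -4460/37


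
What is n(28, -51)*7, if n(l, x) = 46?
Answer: 322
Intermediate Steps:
n(28, -51)*7 = 46*7 = 322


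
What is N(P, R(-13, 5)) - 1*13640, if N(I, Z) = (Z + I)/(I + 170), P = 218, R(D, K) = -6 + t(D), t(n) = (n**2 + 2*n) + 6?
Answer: -5291959/388 ≈ -13639.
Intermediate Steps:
t(n) = 6 + n**2 + 2*n
R(D, K) = D**2 + 2*D (R(D, K) = -6 + (6 + D**2 + 2*D) = D**2 + 2*D)
N(I, Z) = (I + Z)/(170 + I)
N(P, R(-13, 5)) - 1*13640 = (218 - 13*(2 - 13))/(170 + 218) - 1*13640 = (218 - 13*(-11))/388 - 13640 = (218 + 143)/388 - 13640 = (1/388)*361 - 13640 = 361/388 - 13640 = -5291959/388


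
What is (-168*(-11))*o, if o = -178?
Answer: -328944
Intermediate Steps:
(-168*(-11))*o = -168*(-11)*(-178) = -42*(-44)*(-178) = 1848*(-178) = -328944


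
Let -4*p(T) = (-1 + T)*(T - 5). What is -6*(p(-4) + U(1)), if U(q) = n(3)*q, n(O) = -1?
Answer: 147/2 ≈ 73.500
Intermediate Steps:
p(T) = -(-1 + T)*(-5 + T)/4 (p(T) = -(-1 + T)*(T - 5)/4 = -(-1 + T)*(-5 + T)/4)
U(q) = -q
-6*(p(-4) + U(1)) = -6*((-5/4 - ¼*(-4)² + (3/2)*(-4)) - 1*1) = -6*((-5/4 - ¼*16 - 6) - 1) = -6*((-5/4 - 4 - 6) - 1) = -6*(-45/4 - 1) = -6*(-49/4) = 147/2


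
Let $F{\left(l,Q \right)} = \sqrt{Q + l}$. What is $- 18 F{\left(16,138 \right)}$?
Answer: $- 18 \sqrt{154} \approx -223.37$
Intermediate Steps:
$- 18 F{\left(16,138 \right)} = - 18 \sqrt{138 + 16} = - 18 \sqrt{154}$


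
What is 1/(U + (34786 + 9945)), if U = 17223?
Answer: 1/61954 ≈ 1.6141e-5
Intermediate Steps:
1/(U + (34786 + 9945)) = 1/(17223 + (34786 + 9945)) = 1/(17223 + 44731) = 1/61954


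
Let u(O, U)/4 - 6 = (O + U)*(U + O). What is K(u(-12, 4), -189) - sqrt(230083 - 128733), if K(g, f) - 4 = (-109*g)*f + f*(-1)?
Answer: 5768473 - 5*sqrt(4054) ≈ 5.7682e+6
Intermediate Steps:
u(O, U) = 24 + 4*(O + U)**2 (u(O, U) = 24 + 4*((O + U)*(U + O)) = 24 + 4*((O + U)*(O + U)) = 24 + 4*(O + U)**2)
K(g, f) = 4 - f - 109*f*g (K(g, f) = 4 + ((-109*g)*f + f*(-1)) = 4 + (-109*f*g - f) = 4 + (-f - 109*f*g) = 4 - f - 109*f*g)
K(u(-12, 4), -189) - sqrt(230083 - 128733) = (4 - 1*(-189) - 109*(-189)*(24 + 4*(-12 + 4)**2)) - sqrt(230083 - 128733) = (4 + 189 - 109*(-189)*(24 + 4*(-8)**2)) - sqrt(101350) = (4 + 189 - 109*(-189)*(24 + 4*64)) - 5*sqrt(4054) = (4 + 189 - 109*(-189)*(24 + 256)) - 5*sqrt(4054) = (4 + 189 - 109*(-189)*280) - 5*sqrt(4054) = (4 + 189 + 5768280) - 5*sqrt(4054) = 5768473 - 5*sqrt(4054)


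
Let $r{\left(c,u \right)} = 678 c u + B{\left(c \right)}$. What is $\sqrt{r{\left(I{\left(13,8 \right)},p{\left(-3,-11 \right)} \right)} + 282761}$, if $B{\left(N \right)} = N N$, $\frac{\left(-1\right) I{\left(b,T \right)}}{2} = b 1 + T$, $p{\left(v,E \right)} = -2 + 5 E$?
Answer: $\sqrt{1907657} \approx 1381.2$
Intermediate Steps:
$I{\left(b,T \right)} = - 2 T - 2 b$ ($I{\left(b,T \right)} = - 2 \left(b 1 + T\right) = - 2 \left(b + T\right) = - 2 \left(T + b\right) = - 2 T - 2 b$)
$B{\left(N \right)} = N^{2}$
$r{\left(c,u \right)} = c^{2} + 678 c u$ ($r{\left(c,u \right)} = 678 c u + c^{2} = c^{2} + 678 c u$)
$\sqrt{r{\left(I{\left(13,8 \right)},p{\left(-3,-11 \right)} \right)} + 282761} = \sqrt{\left(\left(-2\right) 8 - 26\right) \left(\left(\left(-2\right) 8 - 26\right) + 678 \left(-2 + 5 \left(-11\right)\right)\right) + 282761} = \sqrt{\left(-16 - 26\right) \left(\left(-16 - 26\right) + 678 \left(-2 - 55\right)\right) + 282761} = \sqrt{- 42 \left(-42 + 678 \left(-57\right)\right) + 282761} = \sqrt{- 42 \left(-42 - 38646\right) + 282761} = \sqrt{\left(-42\right) \left(-38688\right) + 282761} = \sqrt{1624896 + 282761} = \sqrt{1907657}$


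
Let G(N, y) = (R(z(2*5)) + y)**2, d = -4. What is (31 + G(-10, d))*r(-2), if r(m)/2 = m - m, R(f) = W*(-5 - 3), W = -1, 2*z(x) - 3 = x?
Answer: 0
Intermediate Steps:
z(x) = 3/2 + x/2
R(f) = 8 (R(f) = -(-5 - 3) = -1*(-8) = 8)
G(N, y) = (8 + y)**2
r(m) = 0 (r(m) = 2*(m - m) = 2*0 = 0)
(31 + G(-10, d))*r(-2) = (31 + (8 - 4)**2)*0 = (31 + 4**2)*0 = (31 + 16)*0 = 47*0 = 0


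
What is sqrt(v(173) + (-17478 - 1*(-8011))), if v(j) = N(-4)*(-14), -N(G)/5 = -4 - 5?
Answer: I*sqrt(10097) ≈ 100.48*I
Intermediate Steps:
N(G) = 45 (N(G) = -5*(-4 - 5) = -5*(-9) = 45)
v(j) = -630 (v(j) = 45*(-14) = -630)
sqrt(v(173) + (-17478 - 1*(-8011))) = sqrt(-630 + (-17478 - 1*(-8011))) = sqrt(-630 + (-17478 + 8011)) = sqrt(-630 - 9467) = sqrt(-10097) = I*sqrt(10097)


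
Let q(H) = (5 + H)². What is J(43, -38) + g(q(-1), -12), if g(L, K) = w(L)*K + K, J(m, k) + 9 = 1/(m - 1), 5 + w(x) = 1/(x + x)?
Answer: 6493/168 ≈ 38.649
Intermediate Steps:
w(x) = -5 + 1/(2*x) (w(x) = -5 + 1/(x + x) = -5 + 1/(2*x))
J(m, k) = -9 + 1/(-1 + m) (J(m, k) = -9 + 1/(m - 1) = -9 + 1/(-1 + m))
g(L, K) = K + K*(-5 + 1/(2*L)) (g(L, K) = (-5 + 1/(2*L))*K + K = K*(-5 + 1/(2*L)) + K = K + K*(-5 + 1/(2*L)))
J(43, -38) + g(q(-1), -12) = (10 - 9*43)/(-1 + 43) + (-4*(-12) + (½)*(-12)/(5 - 1)²) = (10 - 387)/42 + (48 + (½)*(-12)/4²) = (1/42)*(-377) + (48 + (½)*(-12)/16) = -377/42 + (48 + (½)*(-12)*(1/16)) = -377/42 + (48 - 3/8) = -377/42 + 381/8 = 6493/168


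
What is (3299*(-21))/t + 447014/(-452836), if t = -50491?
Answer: 628702955/1633153034 ≈ 0.38496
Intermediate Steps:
(3299*(-21))/t + 447014/(-452836) = (3299*(-21))/(-50491) + 447014/(-452836) = -69279*(-1/50491) + 447014*(-1/452836) = 9897/7213 - 223507/226418 = 628702955/1633153034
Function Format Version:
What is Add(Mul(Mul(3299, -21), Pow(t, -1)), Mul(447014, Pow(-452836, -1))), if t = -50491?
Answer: Rational(628702955, 1633153034) ≈ 0.38496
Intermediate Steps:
Add(Mul(Mul(3299, -21), Pow(t, -1)), Mul(447014, Pow(-452836, -1))) = Add(Mul(Mul(3299, -21), Pow(-50491, -1)), Mul(447014, Pow(-452836, -1))) = Add(Mul(-69279, Rational(-1, 50491)), Mul(447014, Rational(-1, 452836))) = Add(Rational(9897, 7213), Rational(-223507, 226418)) = Rational(628702955, 1633153034)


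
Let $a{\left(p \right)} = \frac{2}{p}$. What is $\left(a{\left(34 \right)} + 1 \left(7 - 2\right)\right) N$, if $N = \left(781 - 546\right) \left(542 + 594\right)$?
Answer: $\frac{22958560}{17} \approx 1.3505 \cdot 10^{6}$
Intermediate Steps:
$N = 266960$ ($N = 235 \cdot 1136 = 266960$)
$\left(a{\left(34 \right)} + 1 \left(7 - 2\right)\right) N = \left(\frac{2}{34} + 1 \left(7 - 2\right)\right) 266960 = \left(2 \cdot \frac{1}{34} + 1 \cdot 5\right) 266960 = \left(\frac{1}{17} + 5\right) 266960 = \frac{86}{17} \cdot 266960 = \frac{22958560}{17}$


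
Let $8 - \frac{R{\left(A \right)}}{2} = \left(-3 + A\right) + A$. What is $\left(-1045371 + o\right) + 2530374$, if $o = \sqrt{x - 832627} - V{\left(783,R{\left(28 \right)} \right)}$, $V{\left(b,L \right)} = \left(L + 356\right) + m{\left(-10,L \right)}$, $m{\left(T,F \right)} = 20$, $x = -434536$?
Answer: $1484717 + i \sqrt{1267163} \approx 1.4847 \cdot 10^{6} + 1125.7 i$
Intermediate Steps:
$R{\left(A \right)} = 22 - 4 A$ ($R{\left(A \right)} = 16 - 2 \left(\left(-3 + A\right) + A\right) = 16 - 2 \left(-3 + 2 A\right) = 16 - \left(-6 + 4 A\right) = 22 - 4 A$)
$V{\left(b,L \right)} = 376 + L$ ($V{\left(b,L \right)} = \left(L + 356\right) + 20 = \left(356 + L\right) + 20 = 376 + L$)
$o = -286 + i \sqrt{1267163}$ ($o = \sqrt{-434536 - 832627} - \left(376 + \left(22 - 112\right)\right) = \sqrt{-1267163} - \left(376 + \left(22 - 112\right)\right) = i \sqrt{1267163} - \left(376 - 90\right) = i \sqrt{1267163} - 286 = -286 + i \sqrt{1267163} \approx -286.0 + 1125.7 i$)
$\left(-1045371 + o\right) + 2530374 = \left(-1045371 - \left(286 - i \sqrt{1267163}\right)\right) + 2530374 = \left(-1045657 + i \sqrt{1267163}\right) + 2530374 = 1484717 + i \sqrt{1267163}$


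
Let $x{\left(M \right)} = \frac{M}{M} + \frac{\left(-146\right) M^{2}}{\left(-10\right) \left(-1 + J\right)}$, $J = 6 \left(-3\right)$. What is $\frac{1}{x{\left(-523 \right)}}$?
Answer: $- \frac{95}{19967522} \approx -4.7577 \cdot 10^{-6}$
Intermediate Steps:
$J = -18$
$x{\left(M \right)} = 1 - \frac{73 M^{2}}{95}$ ($x{\left(M \right)} = \frac{M}{M} + \frac{\left(-146\right) M^{2}}{\left(-10\right) \left(-1 - 18\right)} = 1 + \frac{\left(-146\right) M^{2}}{\left(-10\right) \left(-19\right)} = 1 + \frac{\left(-146\right) M^{2}}{190} = 1 + - 146 M^{2} \cdot \frac{1}{190} = 1 - \frac{73 M^{2}}{95}$)
$\frac{1}{x{\left(-523 \right)}} = \frac{1}{1 - \frac{73 \left(-523\right)^{2}}{95}} = \frac{1}{1 - \frac{19967617}{95}} = \frac{1}{- \frac{19967522}{95}} = - \frac{95}{19967522}$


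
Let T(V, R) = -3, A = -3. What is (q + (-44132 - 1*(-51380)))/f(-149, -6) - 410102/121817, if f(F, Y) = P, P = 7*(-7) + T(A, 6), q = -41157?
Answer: 4109367349/6334484 ≈ 648.73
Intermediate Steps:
P = -52 (P = 7*(-7) - 3 = -49 - 3 = -52)
f(F, Y) = -52
(q + (-44132 - 1*(-51380)))/f(-149, -6) - 410102/121817 = (-41157 + (-44132 - 1*(-51380)))/(-52) - 410102/121817 = (-41157 + (-44132 + 51380))*(-1/52) - 410102*1/121817 = (-41157 + 7248)*(-1/52) - 410102/121817 = -33909*(-1/52) - 410102/121817 = 33909/52 - 410102/121817 = 4109367349/6334484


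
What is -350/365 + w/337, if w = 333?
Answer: 719/24601 ≈ 0.029226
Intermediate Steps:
-350/365 + w/337 = -350/365 + 333/337 = -350*1/365 + 333*(1/337) = -70/73 + 333/337 = 719/24601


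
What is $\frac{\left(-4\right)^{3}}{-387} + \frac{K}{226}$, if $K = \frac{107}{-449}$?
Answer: $\frac{6452927}{39270438} \approx 0.16432$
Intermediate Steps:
$K = - \frac{107}{449}$ ($K = 107 \left(- \frac{1}{449}\right) = - \frac{107}{449} \approx -0.23831$)
$\frac{\left(-4\right)^{3}}{-387} + \frac{K}{226} = \frac{\left(-4\right)^{3}}{-387} - \frac{107}{449 \cdot 226} = \left(-64\right) \left(- \frac{1}{387}\right) - \frac{107}{101474} = \frac{64}{387} - \frac{107}{101474} = \frac{6452927}{39270438}$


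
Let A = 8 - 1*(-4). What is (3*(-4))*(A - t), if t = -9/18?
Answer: -150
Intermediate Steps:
A = 12 (A = 8 + 4 = 12)
t = -½ (t = -9*1/18 = -½ ≈ -0.50000)
(3*(-4))*(A - t) = (3*(-4))*(12 - 1*(-½)) = -12*(12 + ½) = -12*25/2 = -150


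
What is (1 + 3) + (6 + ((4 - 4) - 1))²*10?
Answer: 254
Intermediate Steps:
(1 + 3) + (6 + ((4 - 4) - 1))²*10 = 4 + (6 + (0 - 1))²*10 = 4 + (6 - 1)²*10 = 4 + 5²*10 = 4 + 25*10 = 4 + 250 = 254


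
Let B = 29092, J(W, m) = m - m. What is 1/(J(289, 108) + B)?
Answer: 1/29092 ≈ 3.4374e-5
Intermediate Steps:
J(W, m) = 0
1/(J(289, 108) + B) = 1/(0 + 29092) = 1/29092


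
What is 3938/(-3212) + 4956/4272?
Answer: -1713/25988 ≈ -0.065915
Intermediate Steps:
3938/(-3212) + 4956/4272 = 3938*(-1/3212) + 4956*(1/4272) = -179/146 + 413/356 = -1713/25988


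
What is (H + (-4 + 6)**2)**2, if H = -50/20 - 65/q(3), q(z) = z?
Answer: 14641/36 ≈ 406.69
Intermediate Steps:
H = -145/6 (H = -50/20 - 65/3 = -50*1/20 - 65*1/3 = -5/2 - 65/3 = -145/6 ≈ -24.167)
(H + (-4 + 6)**2)**2 = (-145/6 + (-4 + 6)**2)**2 = (-145/6 + 2**2)**2 = (-145/6 + 4)**2 = (-121/6)**2 = 14641/36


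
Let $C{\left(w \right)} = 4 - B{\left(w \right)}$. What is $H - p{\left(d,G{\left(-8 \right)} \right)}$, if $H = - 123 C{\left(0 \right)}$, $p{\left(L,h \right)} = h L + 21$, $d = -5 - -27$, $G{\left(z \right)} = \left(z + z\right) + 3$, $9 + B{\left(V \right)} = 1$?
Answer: $-1211$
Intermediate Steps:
$B{\left(V \right)} = -8$ ($B{\left(V \right)} = -9 + 1 = -8$)
$G{\left(z \right)} = 3 + 2 z$ ($G{\left(z \right)} = 2 z + 3 = 3 + 2 z$)
$d = 22$ ($d = -5 + 27 = 22$)
$C{\left(w \right)} = 12$ ($C{\left(w \right)} = 4 - -8 = 4 + 8 = 12$)
$p{\left(L,h \right)} = 21 + L h$ ($p{\left(L,h \right)} = L h + 21 = 21 + L h$)
$H = -1476$ ($H = \left(-123\right) 12 = -1476$)
$H - p{\left(d,G{\left(-8 \right)} \right)} = -1476 - \left(21 + 22 \left(3 + 2 \left(-8\right)\right)\right) = -1476 - \left(21 + 22 \left(3 - 16\right)\right) = -1476 - \left(21 + 22 \left(-13\right)\right) = -1476 - \left(21 - 286\right) = -1476 - -265 = -1476 + 265 = -1211$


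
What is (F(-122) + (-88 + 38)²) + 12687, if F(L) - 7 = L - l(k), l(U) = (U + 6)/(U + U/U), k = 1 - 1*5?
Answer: 45218/3 ≈ 15073.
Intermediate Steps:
k = -4 (k = 1 - 5 = -4)
l(U) = (6 + U)/(1 + U) (l(U) = (6 + U)/(U + 1) = (6 + U)/(1 + U))
F(L) = 23/3 + L (F(L) = 7 + (L - (6 - 4)/(1 - 4)) = 7 + (L - 2/(-3)) = 7 + (L - (-1)*2/3) = 7 + (L - 1*(-⅔)) = 7 + (L + ⅔) = 7 + (⅔ + L) = 23/3 + L)
(F(-122) + (-88 + 38)²) + 12687 = ((23/3 - 122) + (-88 + 38)²) + 12687 = (-343/3 + (-50)²) + 12687 = (-343/3 + 2500) + 12687 = 7157/3 + 12687 = 45218/3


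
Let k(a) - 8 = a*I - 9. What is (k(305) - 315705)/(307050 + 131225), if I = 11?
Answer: -312351/438275 ≈ -0.71268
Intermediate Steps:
k(a) = -1 + 11*a (k(a) = 8 + (a*11 - 9) = 8 + (11*a - 9) = 8 + (-9 + 11*a) = -1 + 11*a)
(k(305) - 315705)/(307050 + 131225) = ((-1 + 11*305) - 315705)/(307050 + 131225) = ((-1 + 3355) - 315705)/438275 = (3354 - 315705)*(1/438275) = -312351*1/438275 = -312351/438275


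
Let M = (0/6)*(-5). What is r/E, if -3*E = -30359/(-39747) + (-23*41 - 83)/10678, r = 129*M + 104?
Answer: -134026884/286835 ≈ -467.26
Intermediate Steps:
M = 0 (M = (0*(⅙))*(-5) = 0*(-5) = 0)
r = 104 (r = 129*0 + 104 = 0 + 104 = 104)
E = -7457710/33506721 (E = -(-30359/(-39747) + (-23*41 - 83)/10678)/3 = -(-30359*(-1/39747) + (-943 - 83)*(1/10678))/3 = -(30359/39747 - 1026*1/10678)/3 = -(30359/39747 - 27/281)/3 = -⅓*7457710/11168907 = -7457710/33506721 ≈ -0.22257)
r/E = 104/(-7457710/33506721) = 104*(-33506721/7457710) = -134026884/286835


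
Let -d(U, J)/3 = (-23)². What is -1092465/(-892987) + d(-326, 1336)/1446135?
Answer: 526144900802/430459918415 ≈ 1.2223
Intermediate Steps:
d(U, J) = -1587 (d(U, J) = -3*(-23)² = -3*529 = -1587)
-1092465/(-892987) + d(-326, 1336)/1446135 = -1092465/(-892987) - 1587/1446135 = -1092465*(-1/892987) - 1587*1/1446135 = 1092465/892987 - 529/482045 = 526144900802/430459918415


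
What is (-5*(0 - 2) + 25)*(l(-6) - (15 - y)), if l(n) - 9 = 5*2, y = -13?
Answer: -315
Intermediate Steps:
l(n) = 19 (l(n) = 9 + 5*2 = 9 + 10 = 19)
(-5*(0 - 2) + 25)*(l(-6) - (15 - y)) = (-5*(0 - 2) + 25)*(19 - (15 - 1*(-13))) = (-5*(-2) + 25)*(19 - (15 + 13)) = (10 + 25)*(19 - 1*28) = 35*(19 - 28) = 35*(-9) = -315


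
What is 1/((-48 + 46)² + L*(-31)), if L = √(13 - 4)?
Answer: -1/89 ≈ -0.011236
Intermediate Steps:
L = 3 (L = √9 = 3)
1/((-48 + 46)² + L*(-31)) = 1/((-48 + 46)² + 3*(-31)) = 1/((-2)² - 93) = 1/(4 - 93) = 1/(-89) = -1/89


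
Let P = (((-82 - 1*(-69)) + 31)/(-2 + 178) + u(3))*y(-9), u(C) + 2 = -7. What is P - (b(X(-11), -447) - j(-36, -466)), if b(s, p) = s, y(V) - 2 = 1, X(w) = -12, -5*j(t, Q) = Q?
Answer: 34543/440 ≈ 78.507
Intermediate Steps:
j(t, Q) = -Q/5
y(V) = 3 (y(V) = 2 + 1 = 3)
u(C) = -9 (u(C) = -2 - 7 = -9)
P = -2349/88 (P = (((-82 - 1*(-69)) + 31)/(-2 + 178) - 9)*3 = (((-82 + 69) + 31)/176 - 9)*3 = ((-13 + 31)*(1/176) - 9)*3 = (18*(1/176) - 9)*3 = (9/88 - 9)*3 = -783/88*3 = -2349/88 ≈ -26.693)
P - (b(X(-11), -447) - j(-36, -466)) = -2349/88 - (-12 - (-1)*(-466)/5) = -2349/88 - (-12 - 1*466/5) = -2349/88 - (-12 - 466/5) = -2349/88 - 1*(-526/5) = -2349/88 + 526/5 = 34543/440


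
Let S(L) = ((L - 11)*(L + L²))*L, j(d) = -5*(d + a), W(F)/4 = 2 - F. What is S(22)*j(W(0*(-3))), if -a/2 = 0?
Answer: -4898080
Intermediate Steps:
a = 0 (a = -2*0 = 0)
W(F) = 8 - 4*F (W(F) = 4*(2 - F) = 8 - 4*F)
j(d) = -5*d (j(d) = -5*(d + 0) = -5*d)
S(L) = L*(-11 + L)*(L + L²) (S(L) = ((-11 + L)*(L + L²))*L = L*(-11 + L)*(L + L²))
S(22)*j(W(0*(-3))) = (22²*(-11 + 22² - 10*22))*(-5*(8 - 0*(-3))) = (484*(-11 + 484 - 220))*(-5*(8 - 4*0)) = (484*253)*(-5*(8 + 0)) = 122452*(-5*8) = 122452*(-40) = -4898080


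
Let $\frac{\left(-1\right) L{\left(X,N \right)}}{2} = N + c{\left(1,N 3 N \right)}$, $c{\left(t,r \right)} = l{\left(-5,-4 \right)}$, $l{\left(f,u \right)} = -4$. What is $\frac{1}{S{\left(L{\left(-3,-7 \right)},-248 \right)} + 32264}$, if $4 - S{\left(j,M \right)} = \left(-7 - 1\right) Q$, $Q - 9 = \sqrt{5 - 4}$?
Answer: $\frac{1}{32348} \approx 3.0914 \cdot 10^{-5}$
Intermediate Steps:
$Q = 10$ ($Q = 9 + \sqrt{5 - 4} = 9 + \sqrt{1} = 9 + 1 = 10$)
$c{\left(t,r \right)} = -4$
$L{\left(X,N \right)} = 8 - 2 N$ ($L{\left(X,N \right)} = - 2 \left(N - 4\right) = - 2 \left(-4 + N\right) = 8 - 2 N$)
$S{\left(j,M \right)} = 84$ ($S{\left(j,M \right)} = 4 - \left(-7 - 1\right) 10 = 4 - \left(-8\right) 10 = 4 - -80 = 4 + 80 = 84$)
$\frac{1}{S{\left(L{\left(-3,-7 \right)},-248 \right)} + 32264} = \frac{1}{84 + 32264} = \frac{1}{32348}$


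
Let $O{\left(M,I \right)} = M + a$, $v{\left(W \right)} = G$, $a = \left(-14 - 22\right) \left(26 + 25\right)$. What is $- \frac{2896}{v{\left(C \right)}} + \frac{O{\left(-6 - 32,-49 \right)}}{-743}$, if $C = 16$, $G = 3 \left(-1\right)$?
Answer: $\frac{2157350}{2229} \approx 967.86$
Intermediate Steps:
$G = -3$
$a = -1836$ ($a = \left(-36\right) 51 = -1836$)
$v{\left(W \right)} = -3$
$O{\left(M,I \right)} = -1836 + M$ ($O{\left(M,I \right)} = M - 1836 = -1836 + M$)
$- \frac{2896}{v{\left(C \right)}} + \frac{O{\left(-6 - 32,-49 \right)}}{-743} = - \frac{2896}{-3} + \frac{-1836 - 38}{-743} = \left(-2896\right) \left(- \frac{1}{3}\right) + \left(-1836 - 38\right) \left(- \frac{1}{743}\right) = \frac{2896}{3} + \left(-1836 - 38\right) \left(- \frac{1}{743}\right) = \frac{2896}{3} - - \frac{1874}{743} = \frac{2896}{3} + \frac{1874}{743} = \frac{2157350}{2229}$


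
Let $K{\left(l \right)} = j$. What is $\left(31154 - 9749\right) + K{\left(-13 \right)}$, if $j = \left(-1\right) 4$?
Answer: $21401$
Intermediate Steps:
$j = -4$
$K{\left(l \right)} = -4$
$\left(31154 - 9749\right) + K{\left(-13 \right)} = \left(31154 - 9749\right) - 4 = 21405 - 4 = 21401$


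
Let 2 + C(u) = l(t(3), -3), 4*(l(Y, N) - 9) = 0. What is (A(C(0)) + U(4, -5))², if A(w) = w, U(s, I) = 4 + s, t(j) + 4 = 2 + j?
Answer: 225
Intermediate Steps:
t(j) = -2 + j (t(j) = -4 + (2 + j) = -2 + j)
l(Y, N) = 9 (l(Y, N) = 9 + (¼)*0 = 9 + 0 = 9)
C(u) = 7 (C(u) = -2 + 9 = 7)
(A(C(0)) + U(4, -5))² = (7 + (4 + 4))² = (7 + 8)² = 15² = 225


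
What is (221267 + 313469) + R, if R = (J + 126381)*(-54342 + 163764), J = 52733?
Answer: 19599546844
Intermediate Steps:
R = 19599012108 (R = (52733 + 126381)*(-54342 + 163764) = 179114*109422 = 19599012108)
(221267 + 313469) + R = (221267 + 313469) + 19599012108 = 534736 + 19599012108 = 19599546844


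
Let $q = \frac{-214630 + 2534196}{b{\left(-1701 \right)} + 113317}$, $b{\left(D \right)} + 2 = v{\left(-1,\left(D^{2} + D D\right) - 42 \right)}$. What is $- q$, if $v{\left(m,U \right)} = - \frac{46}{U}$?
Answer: $- \frac{6711385873080}{327863354677} \approx -20.47$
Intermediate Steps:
$b{\left(D \right)} = -2 - \frac{46}{-42 + 2 D^{2}}$ ($b{\left(D \right)} = -2 - \frac{46}{\left(D^{2} + D D\right) - 42} = -2 - \frac{46}{\left(D^{2} + D^{2}\right) - 42} = -2 - \frac{46}{2 D^{2} - 42} = -2 - \frac{46}{-42 + 2 D^{2}}$)
$q = \frac{6711385873080}{327863354677}$ ($q = \frac{-214630 + 2534196}{\frac{19 - 2 \left(-1701\right)^{2}}{-21 + \left(-1701\right)^{2}} + 113317} = \frac{2319566}{\frac{19 - 5786802}{-21 + 2893401} + 113317} = \frac{2319566}{\frac{19 - 5786802}{2893380} + 113317} = \frac{2319566}{\frac{1}{2893380} \left(-5786783\right) + 113317} = \frac{2319566}{- \frac{5786783}{2893380} + 113317} = \frac{2319566}{\frac{327863354677}{2893380}} = 2319566 \cdot \frac{2893380}{327863354677} = \frac{6711385873080}{327863354677} \approx 20.47$)
$- q = \left(-1\right) \frac{6711385873080}{327863354677} = - \frac{6711385873080}{327863354677}$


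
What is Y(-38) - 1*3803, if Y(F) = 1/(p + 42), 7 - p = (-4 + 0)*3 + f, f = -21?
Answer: -311845/82 ≈ -3803.0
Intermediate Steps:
p = 40 (p = 7 - ((-4 + 0)*3 - 21) = 7 - (-4*3 - 21) = 7 - (-12 - 21) = 7 - 1*(-33) = 7 + 33 = 40)
Y(F) = 1/82 (Y(F) = 1/(40 + 42) = 1/82)
Y(-38) - 1*3803 = 1/82 - 1*3803 = 1/82 - 3803 = -311845/82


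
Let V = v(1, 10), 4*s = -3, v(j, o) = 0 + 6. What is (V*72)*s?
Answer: -324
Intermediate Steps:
v(j, o) = 6
s = -¾ (s = (¼)*(-3) = -¾ ≈ -0.75000)
V = 6
(V*72)*s = (6*72)*(-¾) = 432*(-¾) = -324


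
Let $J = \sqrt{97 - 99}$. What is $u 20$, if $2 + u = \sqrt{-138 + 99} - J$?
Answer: $-40 - 20 i \sqrt{2} + 20 i \sqrt{39} \approx -40.0 + 96.616 i$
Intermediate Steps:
$J = i \sqrt{2}$ ($J = \sqrt{-2} = i \sqrt{2} \approx 1.4142 i$)
$u = -2 + i \sqrt{39} - i \sqrt{2}$ ($u = -2 - \left(- \sqrt{-138 + 99} + i \sqrt{2}\right) = -2 - \left(i \sqrt{2} - i \sqrt{39}\right) = -2 + i \sqrt{39} - i \sqrt{2} \approx -2.0 + 4.8308 i$)
$u 20 = \left(-2 + i \sqrt{39} - i \sqrt{2}\right) 20 = -40 - 20 i \sqrt{2} + 20 i \sqrt{39}$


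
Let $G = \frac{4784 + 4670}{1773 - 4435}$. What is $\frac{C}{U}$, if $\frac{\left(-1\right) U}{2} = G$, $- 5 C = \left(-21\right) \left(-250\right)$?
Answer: $- \frac{698775}{4727} \approx -147.83$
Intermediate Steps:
$C = -1050$ ($C = - \frac{\left(-21\right) \left(-250\right)}{5} = \left(- \frac{1}{5}\right) 5250 = -1050$)
$G = - \frac{4727}{1331}$ ($G = \frac{9454}{-2662} = 9454 \left(- \frac{1}{2662}\right) = - \frac{4727}{1331} \approx -3.5515$)
$U = \frac{9454}{1331}$ ($U = \left(-2\right) \left(- \frac{4727}{1331}\right) = \frac{9454}{1331} \approx 7.1029$)
$\frac{C}{U} = - \frac{1050}{\frac{9454}{1331}} = \left(-1050\right) \frac{1331}{9454} = - \frac{698775}{4727}$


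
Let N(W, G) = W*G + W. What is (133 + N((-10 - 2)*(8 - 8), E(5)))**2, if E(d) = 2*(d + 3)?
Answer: 17689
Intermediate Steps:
E(d) = 6 + 2*d (E(d) = 2*(3 + d) = 6 + 2*d)
N(W, G) = W + G*W (N(W, G) = G*W + W = W + G*W)
(133 + N((-10 - 2)*(8 - 8), E(5)))**2 = (133 + ((-10 - 2)*(8 - 8))*(1 + (6 + 2*5)))**2 = (133 + (-12*0)*(1 + (6 + 10)))**2 = (133 + 0*(1 + 16))**2 = (133 + 0*17)**2 = (133 + 0)**2 = 133**2 = 17689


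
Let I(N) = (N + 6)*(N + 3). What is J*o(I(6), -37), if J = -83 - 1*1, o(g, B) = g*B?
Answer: 335664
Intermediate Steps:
I(N) = (3 + N)*(6 + N) (I(N) = (6 + N)*(3 + N) = (3 + N)*(6 + N))
o(g, B) = B*g
J = -84 (J = -83 - 1 = -84)
J*o(I(6), -37) = -(-3108)*(18 + 6² + 9*6) = -(-3108)*(18 + 36 + 54) = -(-3108)*108 = -84*(-3996) = 335664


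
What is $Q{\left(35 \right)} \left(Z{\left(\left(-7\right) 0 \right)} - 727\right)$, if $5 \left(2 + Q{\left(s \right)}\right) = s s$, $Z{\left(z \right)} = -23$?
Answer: $-182250$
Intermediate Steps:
$Q{\left(s \right)} = -2 + \frac{s^{2}}{5}$ ($Q{\left(s \right)} = -2 + \frac{s s}{5} = -2 + \frac{s^{2}}{5}$)
$Q{\left(35 \right)} \left(Z{\left(\left(-7\right) 0 \right)} - 727\right) = \left(-2 + \frac{35^{2}}{5}\right) \left(-23 - 727\right) = \left(-2 + \frac{1}{5} \cdot 1225\right) \left(-750\right) = \left(-2 + 245\right) \left(-750\right) = 243 \left(-750\right) = -182250$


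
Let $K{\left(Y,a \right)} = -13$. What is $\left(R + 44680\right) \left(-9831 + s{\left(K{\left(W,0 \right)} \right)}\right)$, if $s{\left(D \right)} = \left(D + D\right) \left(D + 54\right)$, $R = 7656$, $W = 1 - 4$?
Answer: $-570305392$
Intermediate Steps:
$W = -3$ ($W = 1 - 4 = -3$)
$s{\left(D \right)} = 2 D \left(54 + D\right)$
$\left(R + 44680\right) \left(-9831 + s{\left(K{\left(W,0 \right)} \right)}\right) = \left(7656 + 44680\right) \left(-9831 + 2 \left(-13\right) \left(54 - 13\right)\right) = 52336 \left(-9831 + 2 \left(-13\right) 41\right) = 52336 \left(-9831 - 1066\right) = 52336 \left(-10897\right) = -570305392$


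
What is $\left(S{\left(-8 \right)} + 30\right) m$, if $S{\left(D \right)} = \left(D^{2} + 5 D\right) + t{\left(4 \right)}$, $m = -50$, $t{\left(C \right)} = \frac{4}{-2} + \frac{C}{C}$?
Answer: $-2650$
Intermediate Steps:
$t{\left(C \right)} = -1$ ($t{\left(C \right)} = 4 \left(- \frac{1}{2}\right) + 1 = -2 + 1 = -1$)
$S{\left(D \right)} = -1 + D^{2} + 5 D$ ($S{\left(D \right)} = \left(D^{2} + 5 D\right) - 1 = -1 + D^{2} + 5 D$)
$\left(S{\left(-8 \right)} + 30\right) m = \left(\left(-1 + \left(-8\right)^{2} + 5 \left(-8\right)\right) + 30\right) \left(-50\right) = \left(\left(-1 + 64 - 40\right) + 30\right) \left(-50\right) = \left(23 + 30\right) \left(-50\right) = 53 \left(-50\right) = -2650$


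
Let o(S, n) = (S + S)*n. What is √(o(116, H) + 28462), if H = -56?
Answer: √15470 ≈ 124.38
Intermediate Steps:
o(S, n) = 2*S*n (o(S, n) = (2*S)*n = 2*S*n)
√(o(116, H) + 28462) = √(2*116*(-56) + 28462) = √(-12992 + 28462) = √15470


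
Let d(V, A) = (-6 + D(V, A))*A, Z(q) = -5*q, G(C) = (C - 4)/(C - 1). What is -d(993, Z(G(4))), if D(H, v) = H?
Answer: 0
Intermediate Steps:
G(C) = (-4 + C)/(-1 + C)
d(V, A) = A*(-6 + V) (d(V, A) = (-6 + V)*A = A*(-6 + V))
-d(993, Z(G(4))) = -(-5*(-4 + 4)/(-1 + 4))*(-6 + 993) = -(-5*0/3)*987 = -(-5*0)*987 = -0*987 = -1*0 = 0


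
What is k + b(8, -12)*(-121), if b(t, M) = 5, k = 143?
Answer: -462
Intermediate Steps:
k + b(8, -12)*(-121) = 143 + 5*(-121) = 143 - 605 = -462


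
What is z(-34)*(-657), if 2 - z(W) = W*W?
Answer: 758178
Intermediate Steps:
z(W) = 2 - W**2 (z(W) = 2 - W*W = 2 - W**2)
z(-34)*(-657) = (2 - 1*(-34)**2)*(-657) = (2 - 1*1156)*(-657) = (2 - 1156)*(-657) = -1154*(-657) = 758178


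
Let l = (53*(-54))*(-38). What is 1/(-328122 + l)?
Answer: -1/219366 ≈ -4.5586e-6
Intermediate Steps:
l = 108756 (l = -2862*(-38) = 108756)
1/(-328122 + l) = 1/(-328122 + 108756) = 1/(-219366) = -1/219366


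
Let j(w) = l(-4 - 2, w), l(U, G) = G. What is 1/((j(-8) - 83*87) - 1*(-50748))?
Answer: 1/43519 ≈ 2.2978e-5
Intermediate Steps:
j(w) = w
1/((j(-8) - 83*87) - 1*(-50748)) = 1/((-8 - 83*87) - 1*(-50748)) = 1/((-8 - 7221) + 50748) = 1/(-7229 + 50748) = 1/43519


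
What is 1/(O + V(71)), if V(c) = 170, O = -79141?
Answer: -1/78971 ≈ -1.2663e-5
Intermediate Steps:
1/(O + V(71)) = 1/(-79141 + 170) = 1/(-78971) = -1/78971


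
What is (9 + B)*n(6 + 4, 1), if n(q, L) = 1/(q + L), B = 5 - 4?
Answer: 10/11 ≈ 0.90909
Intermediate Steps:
B = 1
n(q, L) = 1/(L + q)
(9 + B)*n(6 + 4, 1) = (9 + 1)/(1 + (6 + 4)) = 10/(1 + 10) = 10/11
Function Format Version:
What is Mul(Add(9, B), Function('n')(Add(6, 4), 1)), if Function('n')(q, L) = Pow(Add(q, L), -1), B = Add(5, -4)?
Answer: Rational(10, 11) ≈ 0.90909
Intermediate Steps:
B = 1
Function('n')(q, L) = Pow(Add(L, q), -1)
Mul(Add(9, B), Function('n')(Add(6, 4), 1)) = Mul(Add(9, 1), Pow(Add(1, Add(6, 4)), -1)) = Mul(10, Pow(Add(1, 10), -1)) = Mul(10, Pow(11, -1)) = Mul(10, Rational(1, 11)) = Rational(10, 11)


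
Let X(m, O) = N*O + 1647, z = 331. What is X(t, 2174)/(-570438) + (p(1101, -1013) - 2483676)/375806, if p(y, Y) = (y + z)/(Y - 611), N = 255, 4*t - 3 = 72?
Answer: -2500188289021/329681262687 ≈ -7.5837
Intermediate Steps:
t = 75/4 (t = ¾ + (¼)*72 = ¾ + 18 = 75/4 ≈ 18.750)
p(y, Y) = (331 + y)/(-611 + Y) (p(y, Y) = (y + 331)/(Y - 611) = (331 + y)/(-611 + Y))
X(m, O) = 1647 + 255*O (X(m, O) = 255*O + 1647 = 1647 + 255*O)
X(t, 2174)/(-570438) + (p(1101, -1013) - 2483676)/375806 = (1647 + 255*2174)/(-570438) + ((331 + 1101)/(-611 - 1013) - 2483676)/375806 = (1647 + 554370)*(-1/570438) + (1432/(-1624) - 2483676)*(1/375806) = 556017*(-1/570438) + (-1/1624*1432 - 2483676)*(1/375806) = -16849/17286 + (-179/203 - 2483676)*(1/375806) = -16849/17286 - 504186407/203*1/375806 = -16849/17286 - 504186407/76288618 = -2500188289021/329681262687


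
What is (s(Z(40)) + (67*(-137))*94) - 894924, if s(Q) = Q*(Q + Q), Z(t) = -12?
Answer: -1757462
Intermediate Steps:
s(Q) = 2*Q² (s(Q) = Q*(2*Q) = 2*Q²)
(s(Z(40)) + (67*(-137))*94) - 894924 = (2*(-12)² + (67*(-137))*94) - 894924 = (2*144 - 9179*94) - 894924 = (288 - 862826) - 894924 = -862538 - 894924 = -1757462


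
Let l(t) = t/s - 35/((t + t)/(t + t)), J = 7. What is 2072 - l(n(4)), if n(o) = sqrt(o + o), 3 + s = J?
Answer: 2107 - sqrt(2)/2 ≈ 2106.3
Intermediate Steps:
s = 4 (s = -3 + 7 = 4)
n(o) = sqrt(2)*sqrt(o) (n(o) = sqrt(2*o) = sqrt(2)*sqrt(o))
l(t) = -35 + t/4 (l(t) = t/4 - 35/((t + t)/(t + t)) = t*(1/4) - 35/((2*t)/((2*t))) = t/4 - 35/((2*t)*(1/(2*t))) = t/4 - 35/1 = t/4 - 35*1 = t/4 - 35 = -35 + t/4)
2072 - l(n(4)) = 2072 - (-35 + (sqrt(2)*sqrt(4))/4) = 2072 - (-35 + (sqrt(2)*2)/4) = 2072 - (-35 + (2*sqrt(2))/4) = 2072 - (-35 + sqrt(2)/2) = 2072 + (35 - sqrt(2)/2) = 2107 - sqrt(2)/2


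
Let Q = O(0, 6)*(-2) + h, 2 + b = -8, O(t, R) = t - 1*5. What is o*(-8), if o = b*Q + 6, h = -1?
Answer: 672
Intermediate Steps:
O(t, R) = -5 + t (O(t, R) = t - 5 = -5 + t)
b = -10 (b = -2 - 8 = -10)
Q = 9 (Q = (-5 + 0)*(-2) - 1 = -5*(-2) - 1 = 10 - 1 = 9)
o = -84 (o = -10*9 + 6 = -90 + 6 = -84)
o*(-8) = -84*(-8) = 672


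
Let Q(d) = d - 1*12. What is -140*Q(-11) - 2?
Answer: 3218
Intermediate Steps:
Q(d) = -12 + d (Q(d) = d - 12 = -12 + d)
-140*Q(-11) - 2 = -140*(-12 - 11) - 2 = -140*(-23) - 2 = 3220 - 2 = 3218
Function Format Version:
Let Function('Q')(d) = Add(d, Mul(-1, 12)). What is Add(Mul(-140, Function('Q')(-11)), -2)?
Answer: 3218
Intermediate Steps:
Function('Q')(d) = Add(-12, d) (Function('Q')(d) = Add(d, -12) = Add(-12, d))
Add(Mul(-140, Function('Q')(-11)), -2) = Add(Mul(-140, Add(-12, -11)), -2) = Add(Mul(-140, -23), -2) = Add(3220, -2) = 3218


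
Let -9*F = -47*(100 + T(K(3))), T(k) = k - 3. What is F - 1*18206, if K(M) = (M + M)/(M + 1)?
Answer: -318449/18 ≈ -17692.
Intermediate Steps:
K(M) = 2*M/(1 + M) (K(M) = (2*M)/(1 + M) = 2*M/(1 + M))
T(k) = -3 + k
F = 9259/18 (F = -(-47)*(100 + (-3 + 2*3/(1 + 3)))/9 = -(-47)*(100 + (-3 + 2*3/4))/9 = -(-47)*(100 + (-3 + 2*3*(¼)))/9 = -(-47)*(100 + (-3 + 3/2))/9 = -(-47)*(100 - 3/2)/9 = -(-47)*197/(9*2) = -⅑*(-9259/2) = 9259/18 ≈ 514.39)
F - 1*18206 = 9259/18 - 1*18206 = 9259/18 - 18206 = -318449/18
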